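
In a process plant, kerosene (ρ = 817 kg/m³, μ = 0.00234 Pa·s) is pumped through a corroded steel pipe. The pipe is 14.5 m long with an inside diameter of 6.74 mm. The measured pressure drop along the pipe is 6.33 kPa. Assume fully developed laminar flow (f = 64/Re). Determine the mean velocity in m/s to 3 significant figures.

V ≈ 0.265 m/s

For laminar flow, f = 64/Re with Re = ρVD/μ, so Darcy-Weisbach reduces to ΔP = 32μLV/D². Solving for V: V = ΔP·D²/(32μL) = 6330·(0.00674)²/(32·0.00234·14.5) = 0.2648 m/s.
Check: Re = ρVD/μ = 817·0.2648·0.00674/0.00234 = 623.2 < 2300, so the laminar assumption holds.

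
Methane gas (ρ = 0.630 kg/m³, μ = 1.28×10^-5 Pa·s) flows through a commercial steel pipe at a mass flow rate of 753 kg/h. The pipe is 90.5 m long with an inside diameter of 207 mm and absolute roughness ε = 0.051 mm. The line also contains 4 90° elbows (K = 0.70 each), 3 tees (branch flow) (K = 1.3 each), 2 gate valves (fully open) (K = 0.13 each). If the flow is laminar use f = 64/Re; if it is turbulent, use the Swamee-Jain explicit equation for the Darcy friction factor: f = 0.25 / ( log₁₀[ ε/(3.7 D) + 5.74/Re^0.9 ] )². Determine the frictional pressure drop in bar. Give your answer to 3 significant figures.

ṁ = 753 kg/h = 753/3600 = 0.2092 kg/s.
A = πD²/4 = π(0.207)²/4 = 0.03365 m²; mean velocity V = ṁ/(ρA) = 0.2092/(0.63 · 0.03365) = 9.866 m/s.
Reynolds number Re = ρVD/μ = 0.63 · 9.866 · 0.207 / 1.28e-05 = 1.005e+05.
Re > 4000 → turbulent. Relative roughness ε/D = 5.1e-05/0.207 = 0.000246. Swamee-Jain: f = 0.25/(log₁₀[0.000246/3.7 + 5.74/1.005e+05^0.9])² = 0.25/(log₁₀[6.66e-05 + 0.000181])² = 0.25/(-3.607)² = 0.01922.
Total minor-loss coefficient ΣK = 4·0.7 + 3·1.3 + 2·0.13 = 6.96.
ΔP = [f·L/D + ΣK]·(ρV²/2) = [0.01922·90.5/0.207 + 6.96]·(0.63·9.866²/2) = [8.402 + 6.96]·30.66 = 471 Pa.
ΔP = 471 Pa = 0.00471 bar.

ΔP ≈ 0.00471 bar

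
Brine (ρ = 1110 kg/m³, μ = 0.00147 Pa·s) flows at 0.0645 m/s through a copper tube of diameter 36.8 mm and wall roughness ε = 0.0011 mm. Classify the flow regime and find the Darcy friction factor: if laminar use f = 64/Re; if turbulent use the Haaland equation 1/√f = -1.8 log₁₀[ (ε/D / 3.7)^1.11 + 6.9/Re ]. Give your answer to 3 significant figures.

f ≈ 0.0357

Re = ρVD/μ = 1110·0.0645·0.0368/0.00147 = 1792.
Re < 2300 → laminar, so f = 64/Re = 0.03571 (roughness is irrelevant in laminar flow).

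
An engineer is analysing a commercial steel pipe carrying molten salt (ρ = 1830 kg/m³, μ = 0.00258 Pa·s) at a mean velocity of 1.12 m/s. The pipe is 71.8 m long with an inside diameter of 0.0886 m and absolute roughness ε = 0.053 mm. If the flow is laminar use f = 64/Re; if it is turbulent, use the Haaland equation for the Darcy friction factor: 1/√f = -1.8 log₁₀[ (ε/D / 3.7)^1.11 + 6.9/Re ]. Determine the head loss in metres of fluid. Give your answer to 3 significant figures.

h_f ≈ 1.11 m

Reynolds number Re = ρVD/μ = 1830 · 1.12 · 0.0886 / 0.00258 = 7.039e+04.
Re > 4000 → turbulent. Relative roughness ε/D = 5.3e-05/0.0886 = 0.000598. Haaland: 1/√f = -1.8 log₁₀[(0.000598/3.7)^1.11 + 6.9/7.039e+04] = -1.8 log₁₀[6.19e-05 + 9.8e-05] = 6.833, so f = 0.02142.
Darcy-Weisbach: ΔP = f(L/D)(ρV²/2) = 0.02142·(71.8/0.0886)·(1830·1.12²/2) = 0.02142·810.4·1148 = 1.992e+04 Pa.
Head loss h_f = ΔP/(ρg) = 1.992e+04/(1830·9.81) = 1.11 m.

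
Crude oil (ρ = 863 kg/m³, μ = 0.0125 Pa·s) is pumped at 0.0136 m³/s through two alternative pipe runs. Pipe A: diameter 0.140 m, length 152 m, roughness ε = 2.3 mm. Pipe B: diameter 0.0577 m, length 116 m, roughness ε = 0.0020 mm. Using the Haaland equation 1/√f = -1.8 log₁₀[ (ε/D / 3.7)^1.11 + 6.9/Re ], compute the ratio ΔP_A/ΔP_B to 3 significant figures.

Pipe A: V = Q/A = 0.0136/0.01539 = 0.8835 m/s; Re = 8539; ε/D = 0.0164; Haaland → f = 0.04988; ΔP_A = f(L/D)(ρV²/2) = 1.824e+04 Pa.
Pipe B: V = Q/A = 0.0136/0.002615 = 5.201 m/s; Re = 2.072e+04; ε/D = 3.47e-05; Haaland → f = 0.02557; ΔP_B = f(L/D)(ρV²/2) = 6.001e+05 Pa.
ΔP_A/ΔP_B = 1.824e+04/6.001e+05 = 0.0304.

ΔP_A/ΔP_B ≈ 0.0304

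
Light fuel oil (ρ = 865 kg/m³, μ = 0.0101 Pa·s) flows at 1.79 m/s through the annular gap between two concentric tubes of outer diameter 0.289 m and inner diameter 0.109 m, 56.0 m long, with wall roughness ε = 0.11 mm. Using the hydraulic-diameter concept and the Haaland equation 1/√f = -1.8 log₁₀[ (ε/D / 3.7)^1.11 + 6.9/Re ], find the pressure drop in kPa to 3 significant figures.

Hydraulic diameter D_h = 4A/P = D_o - D_i = 0.289 - 0.109 = 0.18 m.
Re = ρVD_h/μ = 865·1.79·0.18/0.0101 = 2.759e+04.
ε/D_h = 0.00011/0.18 = 0.000611; Haaland gives 1/√f = -1.8 log₁₀[6.34e-05+0.00025] = 6.307, so f = 0.02514.
ΔP = f(L/D_h)(ρV²/2) = 0.02514·56/0.18·1386 = 1.084e+04 Pa.
ΔP = 10.8 kPa.

ΔP ≈ 10.8 kPa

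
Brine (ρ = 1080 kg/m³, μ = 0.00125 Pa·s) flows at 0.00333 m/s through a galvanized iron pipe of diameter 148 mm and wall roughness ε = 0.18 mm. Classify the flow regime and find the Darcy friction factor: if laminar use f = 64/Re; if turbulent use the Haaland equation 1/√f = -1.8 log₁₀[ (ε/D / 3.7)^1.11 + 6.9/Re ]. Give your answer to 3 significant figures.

f ≈ 0.150

Re = ρVD/μ = 1080·0.00333·0.148/0.00125 = 425.8.
Re < 2300 → laminar, so f = 64/Re = 0.1503 (roughness is irrelevant in laminar flow).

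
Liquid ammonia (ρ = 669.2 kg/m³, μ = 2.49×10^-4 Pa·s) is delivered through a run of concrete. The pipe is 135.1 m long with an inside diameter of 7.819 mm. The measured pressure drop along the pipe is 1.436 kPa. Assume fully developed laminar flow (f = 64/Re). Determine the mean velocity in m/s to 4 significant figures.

For laminar flow, f = 64/Re with Re = ρVD/μ, so Darcy-Weisbach reduces to ΔP = 32μLV/D². Solving for V: V = ΔP·D²/(32μL) = 1436·(0.007819)²/(32·0.000249·135.1) = 0.08156 m/s.
Check: Re = ρVD/μ = 669.2·0.08156·0.007819/0.000249 = 1714 < 2300, so the laminar assumption holds.

V ≈ 0.08156 m/s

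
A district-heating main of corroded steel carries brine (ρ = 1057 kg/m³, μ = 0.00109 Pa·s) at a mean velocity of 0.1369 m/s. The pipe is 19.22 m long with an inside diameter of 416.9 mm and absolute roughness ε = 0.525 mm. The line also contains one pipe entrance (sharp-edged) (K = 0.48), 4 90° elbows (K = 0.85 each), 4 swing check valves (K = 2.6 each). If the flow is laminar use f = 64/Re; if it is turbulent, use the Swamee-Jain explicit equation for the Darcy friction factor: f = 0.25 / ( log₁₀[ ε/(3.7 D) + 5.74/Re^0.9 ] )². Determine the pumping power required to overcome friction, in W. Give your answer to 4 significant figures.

Reynolds number Re = ρVD/μ = 1057 · 0.1369 · 0.4169 / 0.00109 = 5.535e+04.
Re > 4000 → turbulent. Relative roughness ε/D = 0.000525/0.4169 = 0.00126. Swamee-Jain: f = 0.25/(log₁₀[0.00126/3.7 + 5.74/5.535e+04^0.9])² = 0.25/(log₁₀[0.00034 + 0.000309])² = 0.25/(-3.187)² = 0.02461.
Total minor-loss coefficient ΣK = 1·0.48 + 4·0.85 + 4·2.6 = 14.3.
ΔP = [f·L/D + ΣK]·(ρV²/2) = [0.02461·19.22/0.4169 + 14.3]·(1057·0.1369²/2) = [1.134 + 14.3]·9.905 = 152.7 Pa.
Q = V·A = 0.1369·0.1365 = 0.01869 m³/s.
Pumping power P = QΔP = 0.01869·152.7 = 2.8532 W = 2.853 W.

P ≈ 2.853 W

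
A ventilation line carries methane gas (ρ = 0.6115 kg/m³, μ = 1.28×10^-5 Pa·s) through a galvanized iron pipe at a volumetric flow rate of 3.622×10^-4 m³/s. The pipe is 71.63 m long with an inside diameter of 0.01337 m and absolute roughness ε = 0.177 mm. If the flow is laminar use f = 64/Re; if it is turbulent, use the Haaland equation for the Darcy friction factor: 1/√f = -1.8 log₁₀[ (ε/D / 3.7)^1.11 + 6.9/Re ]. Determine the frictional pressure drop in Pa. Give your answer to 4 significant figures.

ΔP ≈ 423.4 Pa

Cross-sectional area A = πD²/4 = π(0.01337)²/4 = 0.0001404 m²; mean velocity V = Q/A = 0.0003622/0.0001404 = 2.58 m/s.
Reynolds number Re = ρVD/μ = 0.6115 · 2.58 · 0.01337 / 1.28e-05 = 1648.
Re < 2300 → laminar flow, so f = 64/Re = 64/1648 = 0.03884 (the turbulent correlation is not needed).
Darcy-Weisbach: ΔP = f(L/D)(ρV²/2) = 0.03884·(71.63/0.01337)·(0.6115·2.58²/2) = 0.03884·5358·2.035 = 423.4 Pa.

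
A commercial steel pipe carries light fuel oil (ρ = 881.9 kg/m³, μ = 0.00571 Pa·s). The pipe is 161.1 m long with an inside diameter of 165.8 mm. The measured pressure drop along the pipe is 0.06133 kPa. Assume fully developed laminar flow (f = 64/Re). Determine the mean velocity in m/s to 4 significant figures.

For laminar flow, f = 64/Re with Re = ρVD/μ, so Darcy-Weisbach reduces to ΔP = 32μLV/D². Solving for V: V = ΔP·D²/(32μL) = 61.33·(0.1658)²/(32·0.00571·161.1) = 0.05727 m/s.
Check: Re = ρVD/μ = 881.9·0.05727·0.1658/0.00571 = 1467 < 2300, so the laminar assumption holds.

V ≈ 0.05727 m/s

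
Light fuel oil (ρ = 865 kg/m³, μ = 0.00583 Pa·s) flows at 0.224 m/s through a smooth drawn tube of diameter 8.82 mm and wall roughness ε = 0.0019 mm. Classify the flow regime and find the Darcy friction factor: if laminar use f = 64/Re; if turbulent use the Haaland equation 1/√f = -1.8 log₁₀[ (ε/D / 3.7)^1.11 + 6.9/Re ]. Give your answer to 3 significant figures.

Re = ρVD/μ = 865·0.224·0.00882/0.00583 = 293.1.
Re < 2300 → laminar, so f = 64/Re = 0.2183 (roughness is irrelevant in laminar flow).

f ≈ 0.218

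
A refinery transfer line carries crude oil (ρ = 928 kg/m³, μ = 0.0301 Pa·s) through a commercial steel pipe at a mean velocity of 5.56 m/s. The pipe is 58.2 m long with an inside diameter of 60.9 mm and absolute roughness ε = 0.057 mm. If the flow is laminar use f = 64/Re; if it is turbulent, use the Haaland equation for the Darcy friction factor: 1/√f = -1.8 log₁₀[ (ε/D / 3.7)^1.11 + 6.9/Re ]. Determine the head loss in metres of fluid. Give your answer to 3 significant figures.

Reynolds number Re = ρVD/μ = 928 · 5.56 · 0.0609 / 0.0301 = 1.044e+04.
Re > 4000 → turbulent. Relative roughness ε/D = 5.7e-05/0.0609 = 0.000936. Haaland: 1/√f = -1.8 log₁₀[(0.000936/3.7)^1.11 + 6.9/1.044e+04] = -1.8 log₁₀[0.000102 + 0.000661] = 5.612, so f = 0.03175.
Darcy-Weisbach: ΔP = f(L/D)(ρV²/2) = 0.03175·(58.2/0.0609)·(928·5.56²/2) = 0.03175·955.7·1.434e+04 = 4.353e+05 Pa.
Head loss h_f = ΔP/(ρg) = 4.353e+05/(928·9.81) = 47.8 m.

h_f ≈ 47.8 m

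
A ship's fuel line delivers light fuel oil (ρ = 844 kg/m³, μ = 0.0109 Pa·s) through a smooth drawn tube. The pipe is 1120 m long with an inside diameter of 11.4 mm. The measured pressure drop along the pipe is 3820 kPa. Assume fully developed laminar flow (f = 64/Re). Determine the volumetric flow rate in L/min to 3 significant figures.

Q ≈ 7.78 L/min

For laminar flow, f = 64/Re with Re = ρVD/μ, so Darcy-Weisbach reduces to ΔP = 32μLV/D². Solving for V: V = ΔP·D²/(32μL) = 3.82e+06·(0.0114)²/(32·0.0109·1120) = 1.271 m/s.
Check: Re = ρVD/μ = 844·1.271·0.0114/0.0109 = 1122 < 2300, so the laminar assumption holds.
Q = V·A = 1.271·(π/4·0.0114²) = 0.0001297 m³/s = 7.78 L/min.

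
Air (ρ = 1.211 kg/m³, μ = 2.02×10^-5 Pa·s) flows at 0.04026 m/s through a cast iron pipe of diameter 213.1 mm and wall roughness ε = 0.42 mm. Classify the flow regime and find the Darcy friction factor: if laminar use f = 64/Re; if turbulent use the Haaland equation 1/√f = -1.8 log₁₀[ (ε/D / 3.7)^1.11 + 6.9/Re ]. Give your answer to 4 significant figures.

Re = ρVD/μ = 1.211·0.04026·0.2131/2.02e-05 = 514.3.
Re < 2300 → laminar, so f = 64/Re = 0.1244 (roughness is irrelevant in laminar flow).

f ≈ 0.1244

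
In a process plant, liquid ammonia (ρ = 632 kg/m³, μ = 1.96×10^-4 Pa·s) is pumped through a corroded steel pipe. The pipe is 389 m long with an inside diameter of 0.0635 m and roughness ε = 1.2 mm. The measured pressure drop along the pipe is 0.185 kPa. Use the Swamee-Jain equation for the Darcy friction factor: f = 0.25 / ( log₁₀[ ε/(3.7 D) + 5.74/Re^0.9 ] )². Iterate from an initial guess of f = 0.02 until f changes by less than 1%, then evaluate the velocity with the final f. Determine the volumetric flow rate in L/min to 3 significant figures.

Rearranging Darcy-Weisbach: V = √(2·ΔP·D/(f·L·ρ)). With ε/D = 0.0012/0.0635 = 0.0189, iterate starting from f = 0.02:
  f = 0.02 → V = √(2·185·0.0635/(0.02·389·632)) = 0.06913 m/s; Re = ρVD/μ = 1.415e+04; f → 0.05117
  f = 0.05117 → V = 0.04321 m/s; Re = 8848; f → 0.05295
  f = 0.05295 → V = 0.04248 m/s; Re = 8698; f → 0.05303
Converged (Δf/f < 1%). With the final f = 0.05303: V = √(2·185·0.0635/(0.05303·389·632)) = 0.04245 m/s.
Q = V·A = 0.04245·(π/4·0.0635²) = 0.0001344 m³/s = 8.07 L/min.

Q ≈ 8.07 L/min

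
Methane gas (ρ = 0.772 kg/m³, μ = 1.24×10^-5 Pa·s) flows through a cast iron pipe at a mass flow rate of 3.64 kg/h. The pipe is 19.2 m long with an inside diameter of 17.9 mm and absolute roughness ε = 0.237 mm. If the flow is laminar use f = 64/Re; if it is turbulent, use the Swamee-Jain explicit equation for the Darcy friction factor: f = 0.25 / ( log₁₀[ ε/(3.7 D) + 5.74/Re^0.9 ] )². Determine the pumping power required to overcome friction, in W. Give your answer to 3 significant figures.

P ≈ 0.741 W

ṁ = 3.64 kg/h = 3.64/3600 = 0.001011 kg/s.
A = πD²/4 = π(0.0179)²/4 = 0.0002516 m²; mean velocity V = ṁ/(ρA) = 0.001011/(0.772 · 0.0002516) = 5.205 m/s.
Reynolds number Re = ρVD/μ = 0.772 · 5.205 · 0.0179 / 1.24e-05 = 5800.
Re > 4000 → turbulent. Relative roughness ε/D = 0.000237/0.0179 = 0.0132. Swamee-Jain: f = 0.25/(log₁₀[0.0132/3.7 + 5.74/5800^0.9])² = 0.25/(log₁₀[0.00358 + 0.00235])² = 0.25/(-2.227)² = 0.05042.
Darcy-Weisbach: ΔP = f(L/D)(ρV²/2) = 0.05042·(19.2/0.0179)·(0.772·5.205²/2) = 0.05042·1073·10.46 = 565.5 Pa.
Q = ṁ/ρ = 0.001011/0.772 = 0.00131 m³/s.
Pumping power P = QΔP = 0.00131·565.5 = 0.7406 W = 0.741 W.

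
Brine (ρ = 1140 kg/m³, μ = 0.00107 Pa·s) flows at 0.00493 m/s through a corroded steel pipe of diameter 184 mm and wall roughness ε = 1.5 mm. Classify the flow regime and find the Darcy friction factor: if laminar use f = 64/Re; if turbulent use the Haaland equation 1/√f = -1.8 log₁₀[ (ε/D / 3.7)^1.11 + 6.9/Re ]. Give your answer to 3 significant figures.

Re = ρVD/μ = 1140·0.00493·0.184/0.00107 = 966.5.
Re < 2300 → laminar, so f = 64/Re = 0.06622 (roughness is irrelevant in laminar flow).

f ≈ 0.0662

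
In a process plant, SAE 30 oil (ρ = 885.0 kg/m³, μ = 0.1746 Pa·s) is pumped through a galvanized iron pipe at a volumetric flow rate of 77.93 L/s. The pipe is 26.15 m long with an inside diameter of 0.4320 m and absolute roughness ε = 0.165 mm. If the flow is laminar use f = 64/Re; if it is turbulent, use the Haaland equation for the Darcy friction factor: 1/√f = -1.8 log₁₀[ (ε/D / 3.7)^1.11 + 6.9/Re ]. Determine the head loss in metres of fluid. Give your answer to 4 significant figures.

Q = 77.93 L/s = 77.93/1000 = 0.07793 m³/s.
Cross-sectional area A = πD²/4 = π(0.432)²/4 = 0.1466 m²; mean velocity V = Q/A = 0.07793/0.1466 = 0.5317 m/s.
Reynolds number Re = ρVD/μ = 885 · 0.5317 · 0.432 / 0.175 = 1164.
Re < 2300 → laminar flow, so f = 64/Re = 64/1164 = 0.05497 (the turbulent correlation is not needed).
Darcy-Weisbach: ΔP = f(L/D)(ρV²/2) = 0.05497·(26.15/0.432)·(885·0.5317²/2) = 0.05497·60.53·125.1 = 416.2 Pa.
Head loss h_f = ΔP/(ρg) = 416.2/(885·9.81) = 0.04794 m.

h_f ≈ 0.04794 m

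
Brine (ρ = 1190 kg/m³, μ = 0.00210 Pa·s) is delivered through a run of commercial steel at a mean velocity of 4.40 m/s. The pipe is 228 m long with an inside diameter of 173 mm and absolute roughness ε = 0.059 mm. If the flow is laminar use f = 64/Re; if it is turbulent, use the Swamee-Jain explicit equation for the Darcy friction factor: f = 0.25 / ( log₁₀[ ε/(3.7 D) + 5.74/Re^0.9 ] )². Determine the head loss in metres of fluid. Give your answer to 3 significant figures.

Reynolds number Re = ρVD/μ = 1190 · 4.4 · 0.173 / 0.0021 = 4.313e+05.
Re > 4000 → turbulent. Relative roughness ε/D = 5.9e-05/0.173 = 0.000341. Swamee-Jain: f = 0.25/(log₁₀[0.000341/3.7 + 5.74/4.313e+05^0.9])² = 0.25/(log₁₀[9.22e-05 + 4.87e-05])² = 0.25/(-3.851)² = 0.01686.
Darcy-Weisbach: ΔP = f(L/D)(ρV²/2) = 0.01686·(228/0.173)·(1190·4.4²/2) = 0.01686·1318·1.152e+04 = 2.559e+05 Pa.
Head loss h_f = ΔP/(ρg) = 2.559e+05/(1190·9.81) = 21.9 m.

h_f ≈ 21.9 m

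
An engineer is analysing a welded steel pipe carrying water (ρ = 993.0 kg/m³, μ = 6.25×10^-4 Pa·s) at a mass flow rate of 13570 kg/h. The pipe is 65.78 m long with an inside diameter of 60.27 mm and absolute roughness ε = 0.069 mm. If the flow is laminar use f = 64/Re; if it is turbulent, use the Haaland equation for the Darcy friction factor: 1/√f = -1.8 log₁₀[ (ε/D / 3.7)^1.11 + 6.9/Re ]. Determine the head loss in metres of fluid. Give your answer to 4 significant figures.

ṁ = 13570 kg/h = 13570/3600 = 3.769 kg/s.
A = πD²/4 = π(0.06027)²/4 = 0.002853 m²; mean velocity V = ṁ/(ρA) = 3.769/(993 · 0.002853) = 1.331 m/s.
Reynolds number Re = ρVD/μ = 993 · 1.331 · 0.06027 / 0.000625 = 1.274e+05.
Re > 4000 → turbulent. Relative roughness ε/D = 6.9e-05/0.06027 = 0.00114. Haaland: 1/√f = -1.8 log₁₀[(0.00114/3.7)^1.11 + 6.9/1.274e+05] = -1.8 log₁₀[0.000127 + 5.42e-05] = 6.735, so f = 0.02205.
Darcy-Weisbach: ΔP = f(L/D)(ρV²/2) = 0.02205·(65.78/0.06027)·(993·1.331²/2) = 0.02205·1091·879 = 2.115e+04 Pa.
Head loss h_f = ΔP/(ρg) = 2.115e+04/(993·9.81) = 2.171 m.

h_f ≈ 2.171 m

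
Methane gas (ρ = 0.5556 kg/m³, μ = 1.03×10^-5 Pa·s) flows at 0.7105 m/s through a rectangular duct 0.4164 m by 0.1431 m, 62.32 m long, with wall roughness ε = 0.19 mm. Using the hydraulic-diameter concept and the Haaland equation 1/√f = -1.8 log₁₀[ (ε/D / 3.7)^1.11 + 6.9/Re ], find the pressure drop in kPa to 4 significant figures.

Hydraulic diameter D_h = 4A/P = 4·(0.4164·0.1431)/(2·(0.4164+0.1431)) = 0.2383/1.119 = 0.213 m.
Re = ρVD_h/μ = 0.5556·0.7105·0.213/1.03e-05 = 8163.
ε/D_h = 0.00019/0.213 = 0.000892; Haaland gives 1/√f = -1.8 log₁₀[9.64e-05+0.000845] = 5.447, so f = 0.0337.
ΔP = f(L/D_h)(ρV²/2) = 0.0337·62.32/0.213·0.1402 = 1.383 Pa.
ΔP = 0.001383 kPa.

ΔP ≈ 0.001383 kPa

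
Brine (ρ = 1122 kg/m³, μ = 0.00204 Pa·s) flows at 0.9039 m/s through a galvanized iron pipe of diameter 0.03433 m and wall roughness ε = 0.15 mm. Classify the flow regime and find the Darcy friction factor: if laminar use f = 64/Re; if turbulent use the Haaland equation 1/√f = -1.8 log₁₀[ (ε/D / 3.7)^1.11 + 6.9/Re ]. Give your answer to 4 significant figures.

f ≈ 0.03396

Re = ρVD/μ = 1122·0.9039·0.03433/0.00204 = 1.707e+04.
Re > 4000 → turbulent. ε/D = 0.00015/0.03433 = 0.00437; Haaland: 1/√f = -1.8 log₁₀[0.000563 + 0.000404] = 5.426, so f = 0.03396.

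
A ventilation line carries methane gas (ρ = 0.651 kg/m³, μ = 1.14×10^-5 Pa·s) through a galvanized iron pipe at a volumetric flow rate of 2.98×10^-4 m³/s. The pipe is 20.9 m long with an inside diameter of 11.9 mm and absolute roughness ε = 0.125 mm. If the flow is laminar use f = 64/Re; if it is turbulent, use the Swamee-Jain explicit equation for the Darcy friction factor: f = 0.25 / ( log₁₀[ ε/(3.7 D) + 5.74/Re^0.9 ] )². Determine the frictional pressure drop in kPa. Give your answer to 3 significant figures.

Cross-sectional area A = πD²/4 = π(0.0119)²/4 = 0.0001112 m²; mean velocity V = Q/A = 0.000298/0.0001112 = 2.679 m/s.
Reynolds number Re = ρVD/μ = 0.651 · 2.679 · 0.0119 / 1.14e-05 = 1821.
Re < 2300 → laminar flow, so f = 64/Re = 64/1821 = 0.03515 (the turbulent correlation is not needed).
Darcy-Weisbach: ΔP = f(L/D)(ρV²/2) = 0.03515·(20.9/0.0119)·(0.651·2.679²/2) = 0.03515·1756·2.337 = 144.3 Pa.
ΔP = 144.3 Pa = 0.144 kPa.

ΔP ≈ 0.144 kPa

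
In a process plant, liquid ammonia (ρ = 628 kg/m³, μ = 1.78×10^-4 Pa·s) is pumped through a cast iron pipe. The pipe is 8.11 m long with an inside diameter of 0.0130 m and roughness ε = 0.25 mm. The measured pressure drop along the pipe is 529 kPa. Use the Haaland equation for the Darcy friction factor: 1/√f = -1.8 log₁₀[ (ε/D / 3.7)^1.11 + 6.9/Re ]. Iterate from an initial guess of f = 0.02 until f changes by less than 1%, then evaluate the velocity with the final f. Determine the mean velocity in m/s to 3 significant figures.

V ≈ 7.49 m/s

Rearranging Darcy-Weisbach: V = √(2·ΔP·D/(f·L·ρ)). With ε/D = 0.00025/0.013 = 0.0192, iterate starting from f = 0.02:
  f = 0.02 → V = √(2·5.29e+05·0.013/(0.02·8.11·628)) = 11.62 m/s; Re = ρVD/μ = 5.33e+05; f → 0.04808
  f = 0.04808 → V = 7.494 m/s; Re = 3.437e+05; f → 0.04812
Converged (Δf/f < 1%). With the final f = 0.04812: V = √(2·5.29e+05·0.013/(0.04812·8.11·628)) = 7.491 m/s.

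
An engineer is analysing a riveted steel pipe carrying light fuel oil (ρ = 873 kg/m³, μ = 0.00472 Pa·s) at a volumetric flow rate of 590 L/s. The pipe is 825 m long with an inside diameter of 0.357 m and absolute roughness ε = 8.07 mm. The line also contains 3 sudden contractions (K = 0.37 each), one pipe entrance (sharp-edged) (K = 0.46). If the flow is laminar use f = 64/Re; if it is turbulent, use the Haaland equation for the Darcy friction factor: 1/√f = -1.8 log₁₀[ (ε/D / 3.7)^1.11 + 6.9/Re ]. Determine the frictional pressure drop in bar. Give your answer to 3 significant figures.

ΔP ≈ 18.2 bar

Q = 590 L/s = 590/1000 = 0.59 m³/s.
Cross-sectional area A = πD²/4 = π(0.357)²/4 = 0.1001 m²; mean velocity V = Q/A = 0.59/0.1001 = 5.894 m/s.
Reynolds number Re = ρVD/μ = 873 · 5.894 · 0.357 / 0.00472 = 3.892e+05.
Re > 4000 → turbulent. Relative roughness ε/D = 0.00807/0.357 = 0.0226. Haaland: 1/√f = -1.8 log₁₀[(0.0226/3.7)^1.11 + 6.9/3.892e+05] = -1.8 log₁₀[0.00349 + 1.77e-05] = 4.42, so f = 0.0512.
Total minor-loss coefficient ΣK = 3·0.37 + 1·0.46 = 1.57.
ΔP = [f·L/D + ΣK]·(ρV²/2) = [0.0512·825/0.357 + 1.57]·(873·5.894²/2) = [118.3 + 1.57]·1.516e+04 = 1.818e+06 Pa.
ΔP = 1.818e+06 Pa = 18.2 bar.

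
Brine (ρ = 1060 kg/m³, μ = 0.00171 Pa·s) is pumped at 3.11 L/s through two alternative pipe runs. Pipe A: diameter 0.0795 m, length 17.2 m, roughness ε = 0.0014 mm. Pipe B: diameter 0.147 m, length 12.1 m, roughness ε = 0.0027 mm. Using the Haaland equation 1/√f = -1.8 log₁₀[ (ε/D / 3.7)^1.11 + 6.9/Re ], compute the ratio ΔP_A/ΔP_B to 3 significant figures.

Pipe A: V = Q/A = 0.00311/0.004964 = 0.6265 m/s; Re = 3.088e+04; ε/D = 1.76e-05; Haaland → f = 0.02319; ΔP_A = f(L/D)(ρV²/2) = 1044 Pa.
Pipe B: V = Q/A = 0.00311/0.01697 = 0.1832 m/s; Re = 1.67e+04; ε/D = 1.84e-05; Haaland → f = 0.02698; ΔP_B = f(L/D)(ρV²/2) = 39.52 Pa.
ΔP_A/ΔP_B = 1044/39.52 = 26.4.

ΔP_A/ΔP_B ≈ 26.4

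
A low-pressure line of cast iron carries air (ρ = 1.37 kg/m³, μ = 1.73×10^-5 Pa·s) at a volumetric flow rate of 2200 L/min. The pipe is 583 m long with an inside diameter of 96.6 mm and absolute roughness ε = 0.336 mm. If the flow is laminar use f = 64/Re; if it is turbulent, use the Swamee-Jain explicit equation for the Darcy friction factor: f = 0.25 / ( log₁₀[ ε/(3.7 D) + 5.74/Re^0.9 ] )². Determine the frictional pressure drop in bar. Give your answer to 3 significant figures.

Q = 2200 L/min = 2200/60000 = 0.03667 m³/s.
Cross-sectional area A = πD²/4 = π(0.0966)²/4 = 0.007329 m²; mean velocity V = Q/A = 0.03667/0.007329 = 5.003 m/s.
Reynolds number Re = ρVD/μ = 1.37 · 5.003 · 0.0966 / 1.73e-05 = 3.827e+04.
Re > 4000 → turbulent. Relative roughness ε/D = 0.000336/0.0966 = 0.00348. Swamee-Jain: f = 0.25/(log₁₀[0.00348/3.7 + 5.74/3.827e+04^0.9])² = 0.25/(log₁₀[0.00094 + 0.000431])² = 0.25/(-2.863)² = 0.0305.
Darcy-Weisbach: ΔP = f(L/D)(ρV²/2) = 0.0305·(583/0.0966)·(1.37·5.003²/2) = 0.0305·6035·17.15 = 3156 Pa.
ΔP = 3156 Pa = 0.0316 bar.

ΔP ≈ 0.0316 bar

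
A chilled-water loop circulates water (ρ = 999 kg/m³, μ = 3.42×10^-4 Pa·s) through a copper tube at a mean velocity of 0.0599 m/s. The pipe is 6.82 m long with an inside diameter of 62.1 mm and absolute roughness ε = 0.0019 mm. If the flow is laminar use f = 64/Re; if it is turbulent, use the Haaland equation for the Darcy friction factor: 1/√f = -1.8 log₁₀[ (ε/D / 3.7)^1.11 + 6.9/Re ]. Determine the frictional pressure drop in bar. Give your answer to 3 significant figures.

ΔP ≈ 5.95×10^-5 bar

Reynolds number Re = ρVD/μ = 999 · 0.0599 · 0.0621 / 0.000342 = 1.087e+04.
Re > 4000 → turbulent. Relative roughness ε/D = 1.9e-06/0.0621 = 3.06e-05. Haaland: 1/√f = -1.8 log₁₀[(3.06e-05/3.7)^1.11 + 6.9/1.087e+04] = -1.8 log₁₀[2.28e-06 + 0.000635] = 5.752, so f = 0.03022.
Darcy-Weisbach: ΔP = f(L/D)(ρV²/2) = 0.03022·(6.82/0.0621)·(999·0.0599²/2) = 0.03022·109.8·1.792 = 5.949 Pa.
ΔP = 5.949 Pa = 5.95×10^-5 bar.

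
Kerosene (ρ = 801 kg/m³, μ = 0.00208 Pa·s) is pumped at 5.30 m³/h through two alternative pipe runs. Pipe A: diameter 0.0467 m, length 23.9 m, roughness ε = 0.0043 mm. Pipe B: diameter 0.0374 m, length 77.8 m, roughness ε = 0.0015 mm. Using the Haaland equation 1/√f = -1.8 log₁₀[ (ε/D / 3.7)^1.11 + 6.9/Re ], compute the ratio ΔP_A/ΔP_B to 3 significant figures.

Pipe A: V = Q/A = 0.001472/0.001713 = 0.8595 m/s; Re = 1.546e+04; ε/D = 9.21e-05; Haaland → f = 0.02762; ΔP_A = f(L/D)(ρV²/2) = 4182 Pa.
Pipe B: V = Q/A = 0.001472/0.001099 = 1.34 m/s; Re = 1.93e+04; ε/D = 4.01e-05; Haaland → f = 0.02604; ΔP_B = f(L/D)(ρV²/2) = 3.896e+04 Pa.
ΔP_A/ΔP_B = 4182/3.896e+04 = 0.107.

ΔP_A/ΔP_B ≈ 0.107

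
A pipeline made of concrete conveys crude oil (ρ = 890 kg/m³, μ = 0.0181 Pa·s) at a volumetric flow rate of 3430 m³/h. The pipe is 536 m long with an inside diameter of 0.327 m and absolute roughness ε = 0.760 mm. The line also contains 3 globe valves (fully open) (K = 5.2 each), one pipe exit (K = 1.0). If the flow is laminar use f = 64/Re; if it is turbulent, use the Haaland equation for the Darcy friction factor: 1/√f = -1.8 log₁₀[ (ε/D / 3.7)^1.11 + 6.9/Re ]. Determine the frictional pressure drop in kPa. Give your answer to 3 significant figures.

Q = 3430 m³/h = 3430/3600 = 0.9528 m³/s.
Cross-sectional area A = πD²/4 = π(0.327)²/4 = 0.08398 m²; mean velocity V = Q/A = 0.9528/0.08398 = 11.35 m/s.
Reynolds number Re = ρVD/μ = 890 · 11.35 · 0.327 / 0.0181 = 1.824e+05.
Re > 4000 → turbulent. Relative roughness ε/D = 0.00076/0.327 = 0.00232. Haaland: 1/√f = -1.8 log₁₀[(0.00232/3.7)^1.11 + 6.9/1.824e+05] = -1.8 log₁₀[0.000279 + 3.78e-05] = 6.298, so f = 0.02521.
Total minor-loss coefficient ΣK = 3·5.2 + 1·1 = 16.6.
ΔP = [f·L/D + ΣK]·(ρV²/2) = [0.02521·536/0.327 + 16.6]·(890·11.35²/2) = [41.32 + 16.6]·5.728e+04 = 3.318e+06 Pa.
ΔP = 3.318e+06 Pa = 3320 kPa.

ΔP ≈ 3320 kPa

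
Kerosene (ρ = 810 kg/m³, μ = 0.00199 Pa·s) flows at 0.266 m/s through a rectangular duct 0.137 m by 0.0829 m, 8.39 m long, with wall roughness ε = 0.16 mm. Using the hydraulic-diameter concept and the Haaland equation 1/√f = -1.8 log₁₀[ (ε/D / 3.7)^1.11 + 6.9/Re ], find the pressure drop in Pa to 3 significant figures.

ΔP ≈ 74.8 Pa

Hydraulic diameter D_h = 4A/P = 4·(0.137·0.0829)/(2·(0.137+0.0829)) = 0.04543/0.4398 = 0.1033 m.
Re = ρVD_h/μ = 810·0.266·0.1033/0.00199 = 1.118e+04.
ε/D_h = 0.00016/0.1033 = 0.00155; Haaland gives 1/√f = -1.8 log₁₀[0.000178+0.000617] = 5.579, so f = 0.03212.
ΔP = f(L/D_h)(ρV²/2) = 0.03212·8.39/0.1033·28.66 = 74.77 Pa.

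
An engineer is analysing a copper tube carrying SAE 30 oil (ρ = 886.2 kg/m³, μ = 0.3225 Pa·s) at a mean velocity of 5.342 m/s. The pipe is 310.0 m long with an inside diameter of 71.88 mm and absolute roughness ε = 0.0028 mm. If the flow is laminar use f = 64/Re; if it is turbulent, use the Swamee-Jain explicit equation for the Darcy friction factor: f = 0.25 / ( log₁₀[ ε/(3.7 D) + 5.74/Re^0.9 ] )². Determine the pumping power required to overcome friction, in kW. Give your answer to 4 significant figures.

Reynolds number Re = ρVD/μ = 886.2 · 5.342 · 0.07188 / 0.323 = 1055.
Re < 2300 → laminar flow, so f = 64/Re = 64/1055 = 0.06065 (the turbulent correlation is not needed).
Darcy-Weisbach: ΔP = f(L/D)(ρV²/2) = 0.06065·(310/0.07188)·(886.2·5.342²/2) = 0.06065·4313·1.264e+04 = 3.308e+06 Pa.
Q = V·A = 5.342·0.004058 = 0.02168 m³/s.
Pumping power P = QΔP = 0.02168·3.308e+06 = 71703 W = 71.70 kW.

P ≈ 71.70 kW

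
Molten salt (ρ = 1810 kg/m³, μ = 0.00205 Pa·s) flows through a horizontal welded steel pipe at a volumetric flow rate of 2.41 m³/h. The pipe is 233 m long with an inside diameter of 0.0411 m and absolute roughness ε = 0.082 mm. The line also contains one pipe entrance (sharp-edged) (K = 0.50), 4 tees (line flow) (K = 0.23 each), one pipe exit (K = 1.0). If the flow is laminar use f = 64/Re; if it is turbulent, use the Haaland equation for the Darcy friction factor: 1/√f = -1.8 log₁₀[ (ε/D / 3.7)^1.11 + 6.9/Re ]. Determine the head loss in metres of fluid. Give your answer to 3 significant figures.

Q = 2.41 m³/h = 2.41/3600 = 0.0006694 m³/s.
Cross-sectional area A = πD²/4 = π(0.0411)²/4 = 0.001327 m²; mean velocity V = Q/A = 0.0006694/0.001327 = 0.5046 m/s.
Reynolds number Re = ρVD/μ = 1810 · 0.5046 · 0.0411 / 0.00205 = 1.831e+04.
Re > 4000 → turbulent. Relative roughness ε/D = 8.2e-05/0.0411 = 0.002. Haaland: 1/√f = -1.8 log₁₀[(0.002/3.7)^1.11 + 6.9/1.831e+04] = -1.8 log₁₀[0.000236 + 0.000377] = 5.783, so f = 0.0299.
Total minor-loss coefficient ΣK = 1·0.5 + 4·0.23 + 1·1 = 2.42.
ΔP = [f·L/D + ΣK]·(ρV²/2) = [0.0299·233/0.0411 + 2.42]·(1810·0.5046²/2) = [169.5 + 2.42]·230.4 = 3.961e+04 Pa.
Head loss h_f = ΔP/(ρg) = 3.961e+04/(1810·9.81) = 2.23 m.

h_f ≈ 2.23 m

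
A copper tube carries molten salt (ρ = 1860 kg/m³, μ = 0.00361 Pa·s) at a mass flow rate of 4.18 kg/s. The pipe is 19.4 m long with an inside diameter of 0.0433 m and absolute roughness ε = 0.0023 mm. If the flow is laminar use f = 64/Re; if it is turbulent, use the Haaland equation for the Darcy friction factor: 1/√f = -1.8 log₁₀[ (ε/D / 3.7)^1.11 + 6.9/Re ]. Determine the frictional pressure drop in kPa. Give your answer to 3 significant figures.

A = πD²/4 = π(0.0433)²/4 = 0.001473 m²; mean velocity V = ṁ/(ρA) = 4.18/(1860 · 0.001473) = 1.526 m/s.
Reynolds number Re = ρVD/μ = 1860 · 1.526 · 0.0433 / 0.00361 = 3.405e+04.
Re > 4000 → turbulent. Relative roughness ε/D = 2.3e-06/0.0433 = 5.31e-05. Haaland: 1/√f = -1.8 log₁₀[(5.31e-05/3.7)^1.11 + 6.9/3.405e+04] = -1.8 log₁₀[4.21e-06 + 0.000203] = 6.632, so f = 0.02274.
Darcy-Weisbach: ΔP = f(L/D)(ρV²/2) = 0.02274·(19.4/0.0433)·(1860·1.526²/2) = 0.02274·448·2166 = 2.207e+04 Pa.
ΔP = 2.207e+04 Pa = 22.1 kPa.

ΔP ≈ 22.1 kPa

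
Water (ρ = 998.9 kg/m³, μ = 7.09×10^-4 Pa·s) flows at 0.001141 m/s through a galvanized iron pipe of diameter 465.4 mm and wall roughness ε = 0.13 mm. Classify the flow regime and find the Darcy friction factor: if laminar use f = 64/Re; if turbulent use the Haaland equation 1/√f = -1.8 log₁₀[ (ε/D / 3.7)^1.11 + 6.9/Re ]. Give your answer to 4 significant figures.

Re = ρVD/μ = 998.9·0.001141·0.4654/0.000709 = 748.1.
Re < 2300 → laminar, so f = 64/Re = 0.08554 (roughness is irrelevant in laminar flow).

f ≈ 0.08554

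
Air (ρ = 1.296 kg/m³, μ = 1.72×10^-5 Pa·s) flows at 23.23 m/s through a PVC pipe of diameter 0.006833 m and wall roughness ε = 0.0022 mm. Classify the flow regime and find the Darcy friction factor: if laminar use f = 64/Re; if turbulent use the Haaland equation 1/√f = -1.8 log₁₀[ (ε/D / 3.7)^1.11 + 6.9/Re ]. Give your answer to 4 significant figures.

Re = ρVD/μ = 1.296·23.23·0.006833/1.72e-05 = 1.196e+04.
Re > 4000 → turbulent. ε/D = 2.2e-06/0.006833 = 0.000322; Haaland: 1/√f = -1.8 log₁₀[3.11e-05 + 0.000577] = 5.789, so f = 0.02984.

f ≈ 0.02984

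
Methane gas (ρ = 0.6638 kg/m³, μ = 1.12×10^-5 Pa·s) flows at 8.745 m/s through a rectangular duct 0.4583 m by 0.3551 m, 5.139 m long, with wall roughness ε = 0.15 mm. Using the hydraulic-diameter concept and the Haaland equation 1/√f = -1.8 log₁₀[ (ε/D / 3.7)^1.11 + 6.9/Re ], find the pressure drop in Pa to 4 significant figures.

ΔP ≈ 5.830 Pa

Hydraulic diameter D_h = 4A/P = 4·(0.4583·0.3551)/(2·(0.4583+0.3551)) = 0.651/1.627 = 0.4002 m.
Re = ρVD_h/μ = 0.6638·8.745·0.4002/1.12e-05 = 2.074e+05.
ε/D_h = 0.00015/0.4002 = 0.000375; Haaland gives 1/√f = -1.8 log₁₀[3.68e-05+3.33e-05] = 7.478, so f = 0.01788.
ΔP = f(L/D_h)(ρV²/2) = 0.01788·5.139/0.4002·25.38 = 5.83 Pa.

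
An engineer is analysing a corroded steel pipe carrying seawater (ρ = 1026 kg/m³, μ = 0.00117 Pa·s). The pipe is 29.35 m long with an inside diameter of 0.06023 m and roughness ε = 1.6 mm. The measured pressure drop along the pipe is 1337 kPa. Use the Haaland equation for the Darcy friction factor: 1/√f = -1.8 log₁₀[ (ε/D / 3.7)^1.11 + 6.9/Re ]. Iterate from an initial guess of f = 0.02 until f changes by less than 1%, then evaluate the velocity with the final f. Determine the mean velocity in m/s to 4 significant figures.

V ≈ 9.901 m/s

Rearranging Darcy-Weisbach: V = √(2·ΔP·D/(f·L·ρ)). With ε/D = 0.0016/0.06023 = 0.0266, iterate starting from f = 0.02:
  f = 0.02 → V = √(2·1.337e+06·0.06023/(0.02·29.35·1026)) = 16.35 m/s; Re = ρVD/μ = 8.637e+05; f → 0.05454
  f = 0.05454 → V = 9.903 m/s; Re = 5.23e+05; f → 0.05456
Converged (Δf/f < 1%). With the final f = 0.05456: V = √(2·1.337e+06·0.06023/(0.05456·29.35·1026)) = 9.901 m/s.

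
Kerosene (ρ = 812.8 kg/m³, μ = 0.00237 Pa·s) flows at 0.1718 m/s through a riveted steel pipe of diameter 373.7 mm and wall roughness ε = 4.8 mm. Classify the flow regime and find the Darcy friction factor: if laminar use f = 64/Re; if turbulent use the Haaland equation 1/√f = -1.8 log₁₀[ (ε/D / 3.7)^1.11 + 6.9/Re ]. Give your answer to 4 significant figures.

Re = ρVD/μ = 812.8·0.1718·0.3737/0.00237 = 2.202e+04.
Re > 4000 → turbulent. ε/D = 0.0048/0.3737 = 0.0128; Haaland: 1/√f = -1.8 log₁₀[0.00186 + 0.000313] = 4.792, so f = 0.04354.

f ≈ 0.04354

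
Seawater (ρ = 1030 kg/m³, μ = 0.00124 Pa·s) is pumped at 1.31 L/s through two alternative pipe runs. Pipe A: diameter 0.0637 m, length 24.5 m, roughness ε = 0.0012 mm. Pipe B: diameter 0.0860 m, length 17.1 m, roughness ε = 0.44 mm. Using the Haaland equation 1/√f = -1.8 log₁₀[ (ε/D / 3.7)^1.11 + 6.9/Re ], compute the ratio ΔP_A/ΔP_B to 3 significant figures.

Pipe A: V = Q/A = 0.00131/0.003187 = 0.4111 m/s; Re = 2.175e+04; ε/D = 1.88e-05; Haaland → f = 0.02524; ΔP_A = f(L/D)(ρV²/2) = 844.8 Pa.
Pipe B: V = Q/A = 0.00131/0.005809 = 0.2255 m/s; Re = 1.611e+04; ε/D = 0.00512; Haaland → f = 0.03525; ΔP_B = f(L/D)(ρV²/2) = 183.6 Pa.
ΔP_A/ΔP_B = 844.8/183.6 = 4.60.

ΔP_A/ΔP_B ≈ 4.60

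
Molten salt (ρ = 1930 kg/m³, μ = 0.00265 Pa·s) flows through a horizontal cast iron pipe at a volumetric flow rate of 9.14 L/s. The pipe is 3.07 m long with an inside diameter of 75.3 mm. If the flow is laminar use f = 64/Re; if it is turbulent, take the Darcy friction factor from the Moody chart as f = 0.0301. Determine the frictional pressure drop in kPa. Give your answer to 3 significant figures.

Q = 9.14 L/s = 9.14/1000 = 0.00914 m³/s.
Cross-sectional area A = πD²/4 = π(0.0753)²/4 = 0.004453 m²; mean velocity V = Q/A = 0.00914/0.004453 = 2.052 m/s.
Reynolds number Re = ρVD/μ = 1930 · 2.052 · 0.0753 / 0.00265 = 1.126e+05.
Re > 4000 → turbulent; use the Moody-chart value f = 0.0301.
Darcy-Weisbach: ΔP = f(L/D)(ρV²/2) = 0.0301·(3.07/0.0753)·(1930·2.052²/2) = 0.0301·40.77·4065 = 4988 Pa.
ΔP = 4988 Pa = 4.99 kPa.

ΔP ≈ 4.99 kPa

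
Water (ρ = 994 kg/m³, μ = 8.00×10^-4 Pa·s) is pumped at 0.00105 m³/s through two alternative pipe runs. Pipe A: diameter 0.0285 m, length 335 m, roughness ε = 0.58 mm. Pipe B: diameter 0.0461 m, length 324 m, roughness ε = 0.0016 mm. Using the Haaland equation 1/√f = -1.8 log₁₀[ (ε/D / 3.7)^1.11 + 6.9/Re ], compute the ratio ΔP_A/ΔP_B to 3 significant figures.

Pipe A: V = Q/A = 0.00105/0.0006379 = 1.646 m/s; Re = 5.828e+04; ε/D = 0.0204; Haaland → f = 0.0497; ΔP_A = f(L/D)(ρV²/2) = 7.866e+05 Pa.
Pipe B: V = Q/A = 0.00105/0.001669 = 0.6291 m/s; Re = 3.603e+04; ε/D = 3.47e-05; Haaland → f = 0.0224; ΔP_B = f(L/D)(ρV²/2) = 3.096e+04 Pa.
ΔP_A/ΔP_B = 7.866e+05/3.096e+04 = 25.4.

ΔP_A/ΔP_B ≈ 25.4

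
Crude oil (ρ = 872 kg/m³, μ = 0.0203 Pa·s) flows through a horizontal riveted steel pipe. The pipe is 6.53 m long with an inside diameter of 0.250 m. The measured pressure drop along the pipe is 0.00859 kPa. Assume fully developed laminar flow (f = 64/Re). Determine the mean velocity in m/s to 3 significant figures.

V ≈ 0.127 m/s

For laminar flow, f = 64/Re with Re = ρVD/μ, so Darcy-Weisbach reduces to ΔP = 32μLV/D². Solving for V: V = ΔP·D²/(32μL) = 8.59·(0.25)²/(32·0.0203·6.53) = 0.1266 m/s.
Check: Re = ρVD/μ = 872·0.1266·0.25/0.0203 = 1359 < 2300, so the laminar assumption holds.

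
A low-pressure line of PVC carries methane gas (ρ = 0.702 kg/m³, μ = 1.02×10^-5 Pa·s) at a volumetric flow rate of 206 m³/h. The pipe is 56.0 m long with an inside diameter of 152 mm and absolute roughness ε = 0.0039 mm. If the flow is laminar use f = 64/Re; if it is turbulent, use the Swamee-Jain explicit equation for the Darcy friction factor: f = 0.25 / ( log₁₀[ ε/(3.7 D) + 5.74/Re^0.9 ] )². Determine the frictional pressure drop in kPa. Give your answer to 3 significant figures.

Q = 206 m³/h = 206/3600 = 0.05722 m³/s.
Cross-sectional area A = πD²/4 = π(0.152)²/4 = 0.01815 m²; mean velocity V = Q/A = 0.05722/0.01815 = 3.153 m/s.
Reynolds number Re = ρVD/μ = 0.702 · 3.153 · 0.152 / 1.02e-05 = 3.299e+04.
Re > 4000 → turbulent. Relative roughness ε/D = 3.9e-06/0.152 = 2.57e-05. Swamee-Jain: f = 0.25/(log₁₀[2.57e-05/3.7 + 5.74/3.299e+04^0.9])² = 0.25/(log₁₀[6.93e-06 + 0.000492])² = 0.25/(-3.302)² = 0.02294.
Darcy-Weisbach: ΔP = f(L/D)(ρV²/2) = 0.02294·(56/0.152)·(0.702·3.153²/2) = 0.02294·368.4·3.49 = 29.49 Pa.
ΔP = 29.49 Pa = 0.0295 kPa.

ΔP ≈ 0.0295 kPa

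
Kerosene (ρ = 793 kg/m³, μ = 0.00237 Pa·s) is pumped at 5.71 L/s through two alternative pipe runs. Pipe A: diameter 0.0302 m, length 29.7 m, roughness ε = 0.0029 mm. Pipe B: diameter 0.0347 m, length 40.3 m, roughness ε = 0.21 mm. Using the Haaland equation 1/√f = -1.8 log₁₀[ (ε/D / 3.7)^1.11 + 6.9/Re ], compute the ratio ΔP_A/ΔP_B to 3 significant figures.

Pipe A: V = Q/A = 0.00571/0.0007163 = 7.971 m/s; Re = 8.055e+04; ε/D = 9.6e-05; Haaland → f = 0.01902; ΔP_A = f(L/D)(ρV²/2) = 4.714e+05 Pa.
Pipe B: V = Q/A = 0.00571/0.0009457 = 6.038 m/s; Re = 7.01e+04; ε/D = 0.00605; Haaland → f = 0.03333; ΔP_B = f(L/D)(ρV²/2) = 5.596e+05 Pa.
ΔP_A/ΔP_B = 4.714e+05/5.596e+05 = 0.842.

ΔP_A/ΔP_B ≈ 0.842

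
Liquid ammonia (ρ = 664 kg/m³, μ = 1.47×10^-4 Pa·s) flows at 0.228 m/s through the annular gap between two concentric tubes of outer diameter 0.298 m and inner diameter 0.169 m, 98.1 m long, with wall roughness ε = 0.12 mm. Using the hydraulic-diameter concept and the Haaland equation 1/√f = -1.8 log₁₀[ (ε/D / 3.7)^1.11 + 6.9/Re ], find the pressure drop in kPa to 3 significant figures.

ΔP ≈ 0.278 kPa

Hydraulic diameter D_h = 4A/P = D_o - D_i = 0.298 - 0.169 = 0.129 m.
Re = ρVD_h/μ = 664·0.228·0.129/0.000147 = 1.329e+05.
ε/D_h = 0.00012/0.129 = 0.00093; Haaland gives 1/√f = -1.8 log₁₀[0.000101+5.19e-05] = 6.868, so f = 0.0212.
ΔP = f(L/D_h)(ρV²/2) = 0.0212·98.1/0.129·17.26 = 278.3 Pa.
ΔP = 0.278 kPa.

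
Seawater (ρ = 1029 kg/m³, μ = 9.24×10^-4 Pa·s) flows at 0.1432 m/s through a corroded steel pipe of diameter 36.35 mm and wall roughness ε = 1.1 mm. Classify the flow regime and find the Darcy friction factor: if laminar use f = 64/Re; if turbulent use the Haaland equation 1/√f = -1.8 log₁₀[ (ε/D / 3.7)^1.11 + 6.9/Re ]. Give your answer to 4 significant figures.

f ≈ 0.06256

Re = ρVD/μ = 1029·0.1432·0.03635/0.000924 = 5797.
Re > 4000 → turbulent. ε/D = 0.0011/0.03635 = 0.0303; Haaland: 1/√f = -1.8 log₁₀[0.00482 + 0.00119] = 3.998, so f = 0.06256.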